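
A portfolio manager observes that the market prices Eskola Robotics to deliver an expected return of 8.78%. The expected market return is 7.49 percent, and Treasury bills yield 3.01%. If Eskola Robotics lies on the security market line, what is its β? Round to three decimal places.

MRP = 7.49% − 3.01% = 4.48%
β = (E(R) − R_f) / MRP = (8.78% − 3.01%) / 4.48% = 5.77% / 4.48% = 1.288

1.288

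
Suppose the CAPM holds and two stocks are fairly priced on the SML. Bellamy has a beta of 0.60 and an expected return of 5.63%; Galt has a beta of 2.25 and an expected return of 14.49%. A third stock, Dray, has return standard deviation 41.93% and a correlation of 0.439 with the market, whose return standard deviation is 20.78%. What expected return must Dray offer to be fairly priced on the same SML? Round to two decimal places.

7.16%

MRP = (14.49% − 5.63%) / (2.25 − 0.60) = 5.3697%
R_f = 5.63% − 0.60 × 5.3697% = 2.4082%
β_Dray = ρ·σ_i/σ_m = 0.439 × 41.93 / 20.78 = 0.8858
E(R_Dray) = R_f + β × MRP = 2.4082% + 0.8858 × 5.3697% = 7.16%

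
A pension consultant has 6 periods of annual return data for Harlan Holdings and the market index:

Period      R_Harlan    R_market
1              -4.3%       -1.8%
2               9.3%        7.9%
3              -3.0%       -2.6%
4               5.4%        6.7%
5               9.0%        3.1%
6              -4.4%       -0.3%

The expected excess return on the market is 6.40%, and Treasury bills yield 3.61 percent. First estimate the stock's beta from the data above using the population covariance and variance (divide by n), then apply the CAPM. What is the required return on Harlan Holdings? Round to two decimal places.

Mean R_i = (-4.3 + 9.3 − 3.0 + 5.4 + 9.0 − 4.4) / 6 = 2.0000%
Mean R_m = (-1.8 + 7.9 − 2.6 + 6.7 + 3.1 − 0.3) / 6 = 2.1667%
Σ(R_i − R̄_i)(R_m − R̄_m) = 128.4100  ⇒  Cov = 128.4100 / 6 = 21.4017
Σ(R_m − R̄_m)² = 98.8333  ⇒  Var(R_m) = 98.8333 / 6 = 16.4722
β = Cov / Var(R_m) = 21.4017 / 16.4722 = 1.2993
E(R) = R_f + β × MRP = 3.61% + 1.2993 × 6.40% = 11.93%

11.93%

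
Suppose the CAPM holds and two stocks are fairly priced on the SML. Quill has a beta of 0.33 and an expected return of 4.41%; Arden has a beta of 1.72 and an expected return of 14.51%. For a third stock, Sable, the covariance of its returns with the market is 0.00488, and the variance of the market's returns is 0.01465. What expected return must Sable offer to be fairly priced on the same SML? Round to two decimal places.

4.43%

MRP = (14.51% − 4.41%) / (1.72 − 0.33) = 7.2662%
R_f = 4.41% − 0.33 × 7.2662% = 2.0122%
β_Sable = Cov / Var(R_m) = 0.00488 / 0.01465 = 0.3331
E(R_Sable) = R_f + β × MRP = 2.0122% + 0.3331 × 7.2662% = 4.43%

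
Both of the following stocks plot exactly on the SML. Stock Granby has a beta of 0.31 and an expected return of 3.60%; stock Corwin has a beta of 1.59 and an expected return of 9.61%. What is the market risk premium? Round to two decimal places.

4.70%

Both satisfy E(R) = R_f + β·MRP, so the slope of the SML is
MRP = (9.61% − 3.60%) / (1.59 − 0.31) = 6.01% / 1.28 = 4.6953%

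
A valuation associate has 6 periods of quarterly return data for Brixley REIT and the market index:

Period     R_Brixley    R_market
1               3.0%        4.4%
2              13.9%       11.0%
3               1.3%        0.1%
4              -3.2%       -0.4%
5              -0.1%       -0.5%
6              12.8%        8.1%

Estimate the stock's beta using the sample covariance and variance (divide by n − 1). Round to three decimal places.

Mean R_i = (3.0 + 13.9 + 1.3 − 3.2 − 0.1 + 12.8) / 6 = 4.6167%
Mean R_m = (4.4 + 11.0 + 0.1 − 0.4 − 0.5 + 8.1) / 6 = 3.7833%
Σ(R_i − R̄_i)(R_m − R̄_m) = 166.4417  ⇒  Cov = 166.4417 / 5 = 33.2883
Σ(R_m − R̄_m)² = 120.5083  ⇒  Var(R_m) = 120.5083 / 5 = 24.1017
β = Cov / Var(R_m) = 33.2883 / 24.1017 = 1.3812

1.381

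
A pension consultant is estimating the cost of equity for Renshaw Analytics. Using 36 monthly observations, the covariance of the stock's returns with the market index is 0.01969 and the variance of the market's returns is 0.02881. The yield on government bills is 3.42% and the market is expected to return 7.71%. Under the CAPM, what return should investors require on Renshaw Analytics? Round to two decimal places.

β = Cov(R_i, R_m) / Var(R_m) = 0.01969 / 0.02881 = 0.6834
MRP = 7.71% − 3.42% = 4.29%
E(R) = R_f + β × MRP = 3.42% + 0.6834 × 4.29% = 6.35%

6.35%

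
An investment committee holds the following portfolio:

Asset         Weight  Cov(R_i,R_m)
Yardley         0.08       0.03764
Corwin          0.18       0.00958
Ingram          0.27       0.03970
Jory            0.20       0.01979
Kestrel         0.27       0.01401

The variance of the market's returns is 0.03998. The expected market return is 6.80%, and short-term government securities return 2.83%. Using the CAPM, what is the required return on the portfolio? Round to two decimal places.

5.13%

β_Yardley = 0.03764 / 0.03998 = 0.9415
β_Corwin = 0.00958 / 0.03998 = 0.2396
β_Ingram = 0.03970 / 0.03998 = 0.9930
β_Jory = 0.01979 / 0.03998 = 0.4950
β_Kestrel = 0.01401 / 0.03998 = 0.3504
β_P = Σ w_i β_i = 0.08×0.9415 + 0.18×0.2396 + 0.27×0.9930 + 0.20×0.4950 + 0.27×0.3504 = 0.5802
MRP = 6.80% − 2.83% = 3.97%
E(R_P) = R_f + β_P × MRP = 2.83% + 0.5802 × 3.97% = 5.13%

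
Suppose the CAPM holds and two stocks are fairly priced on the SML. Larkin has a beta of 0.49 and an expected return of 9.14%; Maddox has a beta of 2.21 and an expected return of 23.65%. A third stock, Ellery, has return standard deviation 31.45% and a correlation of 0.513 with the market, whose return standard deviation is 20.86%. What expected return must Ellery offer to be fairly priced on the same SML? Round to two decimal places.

11.53%

MRP = (23.65% − 9.14%) / (2.21 − 0.49) = 8.4360%
R_f = 9.14% − 0.49 × 8.4360% = 5.0064%
β_Ellery = ρ·σ_i/σ_m = 0.513 × 31.45 / 20.86 = 0.7734
E(R_Ellery) = R_f + β × MRP = 5.0064% + 0.7734 × 8.4360% = 11.53%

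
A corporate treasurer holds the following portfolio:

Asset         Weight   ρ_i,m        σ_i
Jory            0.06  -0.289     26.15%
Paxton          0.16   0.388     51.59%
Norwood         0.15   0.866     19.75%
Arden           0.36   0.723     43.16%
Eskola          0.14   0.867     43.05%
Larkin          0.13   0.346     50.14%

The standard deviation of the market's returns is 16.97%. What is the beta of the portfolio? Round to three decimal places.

1.416

β_Jory = -0.289 × 26.15% / 16.97% = -0.4453
β_Paxton = 0.388 × 51.59% / 16.97% = 1.1795
β_Norwood = 0.866 × 19.75% / 16.97% = 1.0079
β_Arden = 0.723 × 43.16% / 16.97% = 1.8388
β_Eskola = 0.867 × 43.05% / 16.97% = 2.1994
β_Larkin = 0.346 × 50.14% / 16.97% = 1.0223
β_P = Σ w_i β_i = 0.06×-0.4453 + 0.16×1.1795 + 0.15×1.0079 + 0.36×1.8388 + 0.14×2.1994 + 0.13×1.0223 = 1.4160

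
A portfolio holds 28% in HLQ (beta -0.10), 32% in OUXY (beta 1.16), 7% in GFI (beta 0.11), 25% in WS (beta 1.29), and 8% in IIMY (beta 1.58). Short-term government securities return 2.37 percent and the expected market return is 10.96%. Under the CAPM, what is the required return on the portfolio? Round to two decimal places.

β_P = Σ w_i β_i = 0.28×-0.10 + 0.32×1.16 + 0.07×0.11 + 0.25×1.29 + 0.08×1.58 = 0.7998
MRP = 10.96% − 2.37% = 8.59%
E(R_P) = R_f + β_P × MRP = 2.37% + 0.7998 × 8.59% = 9.24%

9.24%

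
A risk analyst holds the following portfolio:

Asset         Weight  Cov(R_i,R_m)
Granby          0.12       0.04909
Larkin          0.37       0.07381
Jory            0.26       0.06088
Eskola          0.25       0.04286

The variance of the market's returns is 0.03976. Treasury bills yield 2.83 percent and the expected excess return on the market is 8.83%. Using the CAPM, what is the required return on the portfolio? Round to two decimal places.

16.10%

β_Granby = 0.04909 / 0.03976 = 1.2347
β_Larkin = 0.07381 / 0.03976 = 1.8564
β_Jory = 0.06088 / 0.03976 = 1.5312
β_Eskola = 0.04286 / 0.03976 = 1.0780
β_P = Σ w_i β_i = 0.12×1.2347 + 0.37×1.8564 + 0.26×1.5312 + 0.25×1.0780 = 1.5026
E(R_P) = R_f + β_P × MRP = 2.83% + 1.5026 × 8.83% = 16.10%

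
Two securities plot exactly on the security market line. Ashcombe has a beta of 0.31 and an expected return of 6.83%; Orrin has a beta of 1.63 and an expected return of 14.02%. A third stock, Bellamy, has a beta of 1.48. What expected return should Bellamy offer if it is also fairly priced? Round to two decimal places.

13.20%

MRP (SML slope) = (14.02% − 6.83%) / (1.63 − 0.31) = 7.19% / 1.32 = 5.4470%
R_f (intercept) = 6.83% − 0.31 × 5.4470% = 5.1414%
E(R_Bellamy) = R_f + β × MRP = 5.1414% + 1.48 × 5.4470% = 13.20%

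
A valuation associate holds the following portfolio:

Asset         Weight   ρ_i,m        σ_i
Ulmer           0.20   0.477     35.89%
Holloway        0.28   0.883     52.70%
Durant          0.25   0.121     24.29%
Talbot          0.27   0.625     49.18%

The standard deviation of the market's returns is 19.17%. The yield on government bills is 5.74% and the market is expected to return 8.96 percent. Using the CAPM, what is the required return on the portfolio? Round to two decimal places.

10.02%

β_Ulmer = 0.477 × 35.89% / 19.17% = 0.8930
β_Holloway = 0.883 × 52.70% / 19.17% = 2.4274
β_Durant = 0.121 × 24.29% / 19.17% = 0.1533
β_Talbot = 0.625 × 49.18% / 19.17% = 1.6034
β_P = Σ w_i β_i = 0.20×0.8930 + 0.28×2.4274 + 0.25×0.1533 + 0.27×1.6034 = 1.3295
MRP = 8.96% − 5.74% = 3.22%
E(R_P) = R_f + β_P × MRP = 5.74% + 1.3295 × 3.22% = 10.02%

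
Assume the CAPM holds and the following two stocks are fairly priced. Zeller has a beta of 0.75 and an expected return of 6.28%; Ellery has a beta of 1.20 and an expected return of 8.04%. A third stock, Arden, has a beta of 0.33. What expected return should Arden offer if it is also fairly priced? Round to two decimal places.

MRP (SML slope) = (8.04% − 6.28%) / (1.20 − 0.75) = 1.76% / 0.45 = 3.9111%
R_f (intercept) = 6.28% − 0.75 × 3.9111% = 3.3467%
E(R_Arden) = R_f + β × MRP = 3.3467% + 0.33 × 3.9111% = 4.64%

4.64%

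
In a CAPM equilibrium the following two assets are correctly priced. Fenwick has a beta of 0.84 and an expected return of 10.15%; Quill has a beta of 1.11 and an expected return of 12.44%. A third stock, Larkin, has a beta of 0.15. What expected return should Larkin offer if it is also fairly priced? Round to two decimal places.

MRP (SML slope) = (12.44% − 10.15%) / (1.11 − 0.84) = 2.29% / 0.27 = 8.4815%
R_f (intercept) = 10.15% − 0.84 × 8.4815% = 3.0255%
E(R_Larkin) = R_f + β × MRP = 3.0255% + 0.15 × 8.4815% = 4.30%

4.30%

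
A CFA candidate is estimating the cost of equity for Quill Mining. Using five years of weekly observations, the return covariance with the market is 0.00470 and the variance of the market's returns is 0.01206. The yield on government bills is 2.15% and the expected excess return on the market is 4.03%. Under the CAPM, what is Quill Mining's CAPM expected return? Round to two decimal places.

β = Cov(R_i, R_m) / Var(R_m) = 0.00470 / 0.01206 = 0.3897
E(R) = R_f + β × MRP = 2.15% + 0.3897 × 4.03% = 3.72%

3.72%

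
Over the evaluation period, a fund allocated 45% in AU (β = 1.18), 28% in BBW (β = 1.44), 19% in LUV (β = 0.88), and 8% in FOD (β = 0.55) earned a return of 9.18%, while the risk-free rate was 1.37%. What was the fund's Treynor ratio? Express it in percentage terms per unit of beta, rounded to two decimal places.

6.82%

β_P = 0.45×1.18 + 0.28×1.44 + 0.19×0.88 + 0.08×0.55 = 1.1454
Treynor = (R_P − R_f) / β_P = (9.18% − 1.37%) / 1.1454 = 7.81% / 1.1454 = 6.82%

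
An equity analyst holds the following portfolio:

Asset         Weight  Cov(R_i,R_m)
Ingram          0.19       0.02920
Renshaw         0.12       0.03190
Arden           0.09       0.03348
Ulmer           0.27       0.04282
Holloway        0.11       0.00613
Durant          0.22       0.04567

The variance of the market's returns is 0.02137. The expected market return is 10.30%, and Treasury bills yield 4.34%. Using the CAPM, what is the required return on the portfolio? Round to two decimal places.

14.01%

β_Ingram = 0.02920 / 0.02137 = 1.3664
β_Renshaw = 0.03190 / 0.02137 = 1.4927
β_Arden = 0.03348 / 0.02137 = 1.5667
β_Ulmer = 0.04282 / 0.02137 = 2.0037
β_Holloway = 0.00613 / 0.02137 = 0.2869
β_Durant = 0.04567 / 0.02137 = 2.1371
β_P = Σ w_i β_i = 0.19×1.3664 + 0.12×1.4927 + 0.09×1.5667 + 0.27×2.0037 + 0.11×0.2869 + 0.22×2.1371 = 1.6225
MRP = 10.30% − 4.34% = 5.96%
E(R_P) = R_f + β_P × MRP = 4.34% + 1.6225 × 5.96% = 14.01%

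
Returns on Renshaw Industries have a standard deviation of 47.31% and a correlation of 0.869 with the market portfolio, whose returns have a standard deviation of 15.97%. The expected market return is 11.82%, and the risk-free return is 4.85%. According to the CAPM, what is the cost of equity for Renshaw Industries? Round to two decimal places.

22.79%

β = ρ × σ_i / σ_m = 0.869 × 47.31% / 15.97% = 2.5744
MRP = 11.82% − 4.85% = 6.97%
E(R) = 4.85% + 2.5744 × 6.97% = 22.79%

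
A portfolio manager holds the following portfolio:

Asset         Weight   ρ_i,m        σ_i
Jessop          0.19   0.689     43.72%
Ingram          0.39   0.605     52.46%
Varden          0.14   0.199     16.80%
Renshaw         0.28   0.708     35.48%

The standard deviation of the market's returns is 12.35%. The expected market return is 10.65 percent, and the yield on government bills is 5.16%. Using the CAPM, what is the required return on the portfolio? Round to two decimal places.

16.54%

β_Jessop = 0.689 × 43.72% / 12.35% = 2.4391
β_Ingram = 0.605 × 52.46% / 12.35% = 2.5699
β_Varden = 0.199 × 16.80% / 12.35% = 0.2707
β_Renshaw = 0.708 × 35.48% / 12.35% = 2.0340
β_P = Σ w_i β_i = 0.19×2.4391 + 0.39×2.5699 + 0.14×0.2707 + 0.28×2.0340 = 2.0731
MRP = 10.65% − 5.16% = 5.49%
E(R_P) = R_f + β_P × MRP = 5.16% + 2.0731 × 5.49% = 16.54%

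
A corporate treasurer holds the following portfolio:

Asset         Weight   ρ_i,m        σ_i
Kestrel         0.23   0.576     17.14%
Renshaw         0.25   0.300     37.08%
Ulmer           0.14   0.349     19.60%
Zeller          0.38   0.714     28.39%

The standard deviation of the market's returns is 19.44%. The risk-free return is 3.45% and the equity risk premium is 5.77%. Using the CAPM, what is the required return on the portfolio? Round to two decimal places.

β_Kestrel = 0.576 × 17.14% / 19.44% = 0.5079
β_Renshaw = 0.300 × 37.08% / 19.44% = 0.5722
β_Ulmer = 0.349 × 19.60% / 19.44% = 0.3519
β_Zeller = 0.714 × 28.39% / 19.44% = 1.0427
β_P = Σ w_i β_i = 0.23×0.5079 + 0.25×0.5722 + 0.14×0.3519 + 0.38×1.0427 = 0.7054
E(R_P) = R_f + β_P × MRP = 3.45% + 0.7054 × 5.77% = 7.52%

7.52%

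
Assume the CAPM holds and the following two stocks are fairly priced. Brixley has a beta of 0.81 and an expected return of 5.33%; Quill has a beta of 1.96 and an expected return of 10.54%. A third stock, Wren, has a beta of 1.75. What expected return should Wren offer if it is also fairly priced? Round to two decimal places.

9.59%

MRP (SML slope) = (10.54% − 5.33%) / (1.96 − 0.81) = 5.21% / 1.15 = 4.5304%
R_f (intercept) = 5.33% − 0.81 × 4.5304% = 1.6604%
E(R_Wren) = R_f + β × MRP = 1.6604% + 1.75 × 4.5304% = 9.59%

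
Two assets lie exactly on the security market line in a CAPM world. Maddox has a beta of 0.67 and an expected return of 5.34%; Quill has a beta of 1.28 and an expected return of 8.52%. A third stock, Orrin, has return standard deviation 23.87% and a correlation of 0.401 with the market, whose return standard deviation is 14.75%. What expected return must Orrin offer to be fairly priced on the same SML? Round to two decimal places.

5.23%

MRP = (8.52% − 5.34%) / (1.28 − 0.67) = 5.2131%
R_f = 5.34% − 0.67 × 5.2131% = 1.8472%
β_Orrin = ρ·σ_i/σ_m = 0.401 × 23.87 / 14.75 = 0.6489
E(R_Orrin) = R_f + β × MRP = 1.8472% + 0.6489 × 5.2131% = 5.23%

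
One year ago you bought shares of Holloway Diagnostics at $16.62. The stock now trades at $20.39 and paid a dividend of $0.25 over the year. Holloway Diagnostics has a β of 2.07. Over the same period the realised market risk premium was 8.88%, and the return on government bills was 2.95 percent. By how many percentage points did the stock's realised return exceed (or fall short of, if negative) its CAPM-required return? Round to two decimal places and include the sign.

Realised HPR = (P1 + D1 − P0) / P0 = (20.39 + 0.25 − 16.62) / 16.62 = 4.02 / 16.62 = 24.1877%
CAPM required = R_f + β·MRP = 2.95% + 2.07 × 8.88% = 21.3316%
α = realised − required = 24.1877% − 21.3316% = +2.86%

+2.86%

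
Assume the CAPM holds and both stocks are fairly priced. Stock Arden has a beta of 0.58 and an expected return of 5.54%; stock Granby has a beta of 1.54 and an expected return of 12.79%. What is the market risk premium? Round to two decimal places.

7.55%

Both satisfy E(R) = R_f + β·MRP, so the slope of the SML is
MRP = (12.79% − 5.54%) / (1.54 − 0.58) = 7.25% / 0.96 = 7.5521%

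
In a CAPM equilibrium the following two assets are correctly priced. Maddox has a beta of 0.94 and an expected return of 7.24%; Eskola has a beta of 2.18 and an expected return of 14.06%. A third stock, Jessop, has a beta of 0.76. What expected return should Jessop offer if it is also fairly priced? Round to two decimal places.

MRP (SML slope) = (14.06% − 7.24%) / (2.18 − 0.94) = 6.82% / 1.24 = 5.5000%
R_f (intercept) = 7.24% − 0.94 × 5.5000% = 2.0700%
E(R_Jessop) = R_f + β × MRP = 2.0700% + 0.76 × 5.5000% = 6.25%

6.25%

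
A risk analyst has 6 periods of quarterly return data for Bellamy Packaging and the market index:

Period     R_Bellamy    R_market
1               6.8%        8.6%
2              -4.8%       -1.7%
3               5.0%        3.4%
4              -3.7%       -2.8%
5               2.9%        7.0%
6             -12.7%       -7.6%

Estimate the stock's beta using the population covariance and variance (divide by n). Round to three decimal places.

1.119

Mean R_i = (6.8 − 4.8 + 5.0 − 3.7 + 2.9 − 12.7) / 6 = -1.0833%
Mean R_m = (8.6 − 1.7 + 3.4 − 2.8 + 7.0 − 7.6) / 6 = 1.1500%
Σ(R_i − R̄_i)(R_m − R̄_m) = 218.2950  ⇒  Cov = 218.2950 / 6 = 36.3825
Σ(R_m − R̄_m)² = 195.0750  ⇒  Var(R_m) = 195.0750 / 6 = 32.5125
β = Cov / Var(R_m) = 36.3825 / 32.5125 = 1.1190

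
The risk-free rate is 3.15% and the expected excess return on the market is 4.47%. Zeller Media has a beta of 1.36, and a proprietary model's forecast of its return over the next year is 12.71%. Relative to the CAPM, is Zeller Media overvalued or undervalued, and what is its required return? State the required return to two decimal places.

Required return = R_f + β·MRP = 3.15% + 1.36 × 4.47% = 9.23%
Forecast 12.71% > required 9.23% → the stock plots above the SML → undervalued.

Undervalued; required return 9.23%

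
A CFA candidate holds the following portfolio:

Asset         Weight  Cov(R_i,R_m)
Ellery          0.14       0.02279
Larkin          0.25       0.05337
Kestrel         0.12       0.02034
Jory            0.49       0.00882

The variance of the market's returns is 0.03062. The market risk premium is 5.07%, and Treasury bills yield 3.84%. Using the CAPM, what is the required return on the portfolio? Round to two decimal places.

β_Ellery = 0.02279 / 0.03062 = 0.7443
β_Larkin = 0.05337 / 0.03062 = 1.7430
β_Kestrel = 0.02034 / 0.03062 = 0.6643
β_Jory = 0.00882 / 0.03062 = 0.2880
β_P = Σ w_i β_i = 0.14×0.7443 + 0.25×1.7430 + 0.12×0.6643 + 0.49×0.2880 = 0.7608
E(R_P) = R_f + β_P × MRP = 3.84% + 0.7608 × 5.07% = 7.70%

7.70%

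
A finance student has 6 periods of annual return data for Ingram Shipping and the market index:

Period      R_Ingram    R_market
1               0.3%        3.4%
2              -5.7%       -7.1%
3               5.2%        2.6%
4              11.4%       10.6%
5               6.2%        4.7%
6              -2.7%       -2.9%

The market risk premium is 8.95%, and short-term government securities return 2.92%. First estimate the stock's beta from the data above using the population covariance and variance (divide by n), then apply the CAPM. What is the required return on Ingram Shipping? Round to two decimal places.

Mean R_i = (0.3 − 5.7 + 5.2 + 11.4 + 6.2 − 2.7) / 6 = 2.4500%
Mean R_m = (3.4 − 7.1 + 2.6 + 10.6 + 4.7 − 2.9) / 6 = 1.8833%
Σ(R_i − R̄_i)(R_m − R̄_m) = 185.1350  ⇒  Cov = 185.1350 / 6 = 30.8558
Σ(R_m − R̄_m)² = 190.3083  ⇒  Var(R_m) = 190.3083 / 6 = 31.7181
β = Cov / Var(R_m) = 30.8558 / 31.7181 = 0.9728
E(R) = R_f + β × MRP = 2.92% + 0.9728 × 8.95% = 11.63%

11.63%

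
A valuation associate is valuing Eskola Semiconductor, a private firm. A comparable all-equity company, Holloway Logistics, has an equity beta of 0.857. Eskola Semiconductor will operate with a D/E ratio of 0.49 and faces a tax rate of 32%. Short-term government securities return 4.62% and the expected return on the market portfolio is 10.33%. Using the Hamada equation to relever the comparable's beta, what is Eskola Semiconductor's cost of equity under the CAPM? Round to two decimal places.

β_L = β_U × [1 + (1 − t)(D/E)] = 0.857 × [1 + (1 − 0.32) × 0.49]
    = 0.857 × [1 + 0.68 × 0.49] = 0.857 × 1.3332 = 1.1426
MRP = 10.33% − 4.62% = 5.71%
E(R) = R_f + β_L × MRP = 4.62% + 1.1426 × 5.71% = 11.14%

11.14%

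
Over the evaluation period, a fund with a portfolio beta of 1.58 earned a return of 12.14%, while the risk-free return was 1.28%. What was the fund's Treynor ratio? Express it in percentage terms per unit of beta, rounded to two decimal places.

Treynor = (R_P − R_f) / β_P = (12.14% − 1.28%) / 1.5800 = 10.86% / 1.5800 = 6.87%

6.87%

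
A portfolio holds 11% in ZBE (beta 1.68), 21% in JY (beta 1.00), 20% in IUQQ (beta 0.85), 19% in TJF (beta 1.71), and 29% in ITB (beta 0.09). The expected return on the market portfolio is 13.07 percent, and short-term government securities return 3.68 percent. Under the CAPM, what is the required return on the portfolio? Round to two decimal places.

β_P = Σ w_i β_i = 0.11×1.68 + 0.21×1.00 + 0.20×0.85 + 0.19×1.71 + 0.29×0.09 = 0.9158
MRP = 13.07% − 3.68% = 9.39%
E(R_P) = R_f + β_P × MRP = 3.68% + 0.9158 × 9.39% = 12.28%

12.28%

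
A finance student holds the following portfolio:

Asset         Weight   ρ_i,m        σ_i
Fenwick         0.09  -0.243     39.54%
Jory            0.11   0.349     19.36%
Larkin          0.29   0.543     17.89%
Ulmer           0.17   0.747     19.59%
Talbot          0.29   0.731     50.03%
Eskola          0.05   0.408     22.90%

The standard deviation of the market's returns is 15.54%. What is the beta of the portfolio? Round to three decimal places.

1.046

β_Fenwick = -0.243 × 39.54% / 15.54% = -0.6183
β_Jory = 0.349 × 19.36% / 15.54% = 0.4348
β_Larkin = 0.543 × 17.89% / 15.54% = 0.6251
β_Ulmer = 0.747 × 19.59% / 15.54% = 0.9417
β_Talbot = 0.731 × 50.03% / 15.54% = 2.3534
β_Eskola = 0.408 × 22.90% / 15.54% = 0.6012
β_P = Σ w_i β_i = 0.09×-0.6183 + 0.11×0.4348 + 0.29×0.6251 + 0.17×0.9417 + 0.29×2.3534 + 0.05×0.6012 = 1.0461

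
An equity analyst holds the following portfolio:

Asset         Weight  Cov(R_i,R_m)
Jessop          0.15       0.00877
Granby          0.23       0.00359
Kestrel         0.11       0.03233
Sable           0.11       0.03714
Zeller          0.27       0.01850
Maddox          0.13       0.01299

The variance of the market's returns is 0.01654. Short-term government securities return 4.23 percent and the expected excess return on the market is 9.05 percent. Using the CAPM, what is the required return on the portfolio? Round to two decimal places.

13.24%

β_Jessop = 0.00877 / 0.01654 = 0.5302
β_Granby = 0.00359 / 0.01654 = 0.2170
β_Kestrel = 0.03233 / 0.01654 = 1.9547
β_Sable = 0.03714 / 0.01654 = 2.2455
β_Zeller = 0.01850 / 0.01654 = 1.1185
β_Maddox = 0.01299 / 0.01654 = 0.7854
β_P = Σ w_i β_i = 0.15×0.5302 + 0.23×0.2170 + 0.11×1.9547 + 0.11×2.2455 + 0.27×1.1185 + 0.13×0.7854 = 0.9956
E(R_P) = R_f + β_P × MRP = 4.23% + 0.9956 × 9.05% = 13.24%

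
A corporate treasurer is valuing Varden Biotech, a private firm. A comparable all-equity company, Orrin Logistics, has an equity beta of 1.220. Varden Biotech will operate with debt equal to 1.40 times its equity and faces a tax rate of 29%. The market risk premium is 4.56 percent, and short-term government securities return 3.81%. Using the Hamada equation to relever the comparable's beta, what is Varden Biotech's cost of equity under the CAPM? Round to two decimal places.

14.90%

β_L = β_U × [1 + (1 − t)(D/E)] = 1.220 × [1 + (1 − 0.29) × 1.40]
    = 1.220 × [1 + 0.71 × 1.40] = 1.220 × 1.9940 = 2.4327
E(R) = R_f + β_L × MRP = 3.81% + 2.4327 × 4.56% = 14.90%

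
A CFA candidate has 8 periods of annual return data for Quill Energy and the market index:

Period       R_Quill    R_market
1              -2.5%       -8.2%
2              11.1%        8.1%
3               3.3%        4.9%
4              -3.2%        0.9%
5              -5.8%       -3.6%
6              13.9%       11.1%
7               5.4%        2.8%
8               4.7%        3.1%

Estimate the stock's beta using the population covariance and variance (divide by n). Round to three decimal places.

0.995

Mean R_i = (-2.5 + 11.1 + 3.3 − 3.2 − 5.8 + 13.9 + 5.4 + 4.7) / 8 = 3.3625%
Mean R_m = (-8.2 + 8.1 + 4.9 + 0.9 − 3.6 + 11.1 + 2.8 + 3.1) / 8 = 2.3875%
Σ(R_i − R̄_i)(R_m − R̄_m) = 264.3363  ⇒  Cov = 264.3363 / 8 = 33.0420
Σ(R_m − R̄_m)² = 265.6888  ⇒  Var(R_m) = 265.6888 / 8 = 33.2111
β = Cov / Var(R_m) = 33.0420 / 33.2111 = 0.9949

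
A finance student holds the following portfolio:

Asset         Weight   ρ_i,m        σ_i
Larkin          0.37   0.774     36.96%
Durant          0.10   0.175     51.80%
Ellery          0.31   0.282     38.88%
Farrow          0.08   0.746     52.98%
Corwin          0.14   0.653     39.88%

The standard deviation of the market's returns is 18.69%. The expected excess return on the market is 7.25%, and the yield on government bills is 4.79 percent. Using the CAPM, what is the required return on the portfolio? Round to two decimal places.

13.21%

β_Larkin = 0.774 × 36.96% / 18.69% = 1.5306
β_Durant = 0.175 × 51.80% / 18.69% = 0.4850
β_Ellery = 0.282 × 38.88% / 18.69% = 0.5866
β_Farrow = 0.746 × 52.98% / 18.69% = 2.1147
β_Corwin = 0.653 × 39.88% / 18.69% = 1.3933
β_P = Σ w_i β_i = 0.37×1.5306 + 0.10×0.4850 + 0.31×0.5866 + 0.08×2.1147 + 0.14×1.3933 = 1.1609
E(R_P) = R_f + β_P × MRP = 4.79% + 1.1609 × 7.25% = 13.21%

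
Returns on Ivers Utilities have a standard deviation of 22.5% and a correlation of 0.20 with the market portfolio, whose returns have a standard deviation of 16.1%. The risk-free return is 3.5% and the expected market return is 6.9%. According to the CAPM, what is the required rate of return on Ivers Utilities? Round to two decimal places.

β = ρ × σ_i / σ_m = 0.20 × 22.5% / 16.1% = 0.2795
MRP = 6.9% − 3.5% = 3.40%
E(R) = 3.5% + 0.2795 × 3.4% = 4.45%

4.45%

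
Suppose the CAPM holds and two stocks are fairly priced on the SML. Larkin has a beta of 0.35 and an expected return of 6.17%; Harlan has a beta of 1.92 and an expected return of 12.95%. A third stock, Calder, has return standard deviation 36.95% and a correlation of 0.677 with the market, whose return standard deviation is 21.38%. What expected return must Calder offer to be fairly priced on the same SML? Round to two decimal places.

MRP = (12.95% − 6.17%) / (1.92 − 0.35) = 4.3185%
R_f = 6.17% − 0.35 × 4.3185% = 4.6585%
β_Calder = ρ·σ_i/σ_m = 0.677 × 36.95 / 21.38 = 1.1700
E(R_Calder) = R_f + β × MRP = 4.6585% + 1.1700 × 4.3185% = 9.71%

9.71%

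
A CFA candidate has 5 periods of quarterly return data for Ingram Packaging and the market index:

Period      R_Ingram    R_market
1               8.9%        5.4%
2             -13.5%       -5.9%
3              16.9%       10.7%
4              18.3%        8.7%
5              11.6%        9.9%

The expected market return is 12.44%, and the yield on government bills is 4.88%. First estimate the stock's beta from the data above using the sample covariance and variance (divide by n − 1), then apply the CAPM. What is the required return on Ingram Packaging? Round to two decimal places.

18.66%

Mean R_i = (8.9 − 13.5 + 16.9 + 18.3 + 11.6) / 5 = 8.4400%
Mean R_m = (5.4 − 5.9 + 10.7 + 8.7 + 9.9) / 5 = 5.7600%
Σ(R_i − R̄_i)(R_m − R̄_m) = 339.5180  ⇒  Cov = 339.5180 / 4 = 84.8795
Σ(R_m − R̄_m)² = 186.2720  ⇒  Var(R_m) = 186.2720 / 4 = 46.5680
β = Cov / Var(R_m) = 84.8795 / 46.5680 = 1.8227
MRP = 12.44% − 4.88% = 7.56%
E(R) = R_f + β × MRP = 4.88% + 1.8227 × 7.56% = 18.66%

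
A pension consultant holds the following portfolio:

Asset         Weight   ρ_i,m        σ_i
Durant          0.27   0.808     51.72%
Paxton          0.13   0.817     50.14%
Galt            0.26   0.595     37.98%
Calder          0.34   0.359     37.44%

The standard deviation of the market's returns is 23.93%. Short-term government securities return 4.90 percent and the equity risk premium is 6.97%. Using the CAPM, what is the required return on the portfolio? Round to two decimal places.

12.78%

β_Durant = 0.808 × 51.72% / 23.93% = 1.7463
β_Paxton = 0.817 × 50.14% / 23.93% = 1.7118
β_Galt = 0.595 × 37.98% / 23.93% = 0.9443
β_Calder = 0.359 × 37.44% / 23.93% = 0.5617
β_P = Σ w_i β_i = 0.27×1.7463 + 0.13×1.7118 + 0.26×0.9443 + 0.34×0.5617 = 1.1305
E(R_P) = R_f + β_P × MRP = 4.90% + 1.1305 × 6.97% = 12.78%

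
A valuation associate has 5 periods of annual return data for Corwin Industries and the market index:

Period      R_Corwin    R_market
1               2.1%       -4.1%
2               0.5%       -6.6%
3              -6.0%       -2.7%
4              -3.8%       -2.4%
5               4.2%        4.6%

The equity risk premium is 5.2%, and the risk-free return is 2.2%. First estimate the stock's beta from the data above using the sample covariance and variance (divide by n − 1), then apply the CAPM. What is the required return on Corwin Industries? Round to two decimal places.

Mean R_i = (2.1 + 0.5 − 6.0 − 3.8 + 4.2) / 5 = -0.6000%
Mean R_m = (-4.1 − 6.6 − 2.7 − 2.4 + 4.6) / 5 = -2.2400%
Σ(R_i − R̄_i)(R_m − R̄_m) = 26.0100  ⇒  Cov = 26.0100 / 4 = 6.5025
Σ(R_m − R̄_m)² = 69.4920  ⇒  Var(R_m) = 69.4920 / 4 = 17.3730
β = Cov / Var(R_m) = 6.5025 / 17.3730 = 0.3743
E(R) = R_f + β × MRP = 2.2% + 0.3743 × 5.2% = 4.15%

4.15%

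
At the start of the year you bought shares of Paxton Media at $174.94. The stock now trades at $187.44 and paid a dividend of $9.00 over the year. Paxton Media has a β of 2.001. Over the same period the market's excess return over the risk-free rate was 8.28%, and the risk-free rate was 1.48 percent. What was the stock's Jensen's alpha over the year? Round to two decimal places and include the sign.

Realised HPR = (P1 + D1 − P0) / P0 = (187.44 + 9.00 − 174.94) / 174.94 = 21.50 / 174.94 = 12.2899%
CAPM required = R_f + β·MRP = 1.48% + 2.001 × 8.28% = 18.04828%
α = realised − required = 12.2899% − 18.04828% = -5.76%

-5.76%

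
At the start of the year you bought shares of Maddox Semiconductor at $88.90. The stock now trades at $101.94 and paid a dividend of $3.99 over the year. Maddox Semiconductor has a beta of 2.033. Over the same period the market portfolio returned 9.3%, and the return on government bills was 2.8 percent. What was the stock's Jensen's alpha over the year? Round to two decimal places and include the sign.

Realised HPR = (P1 + D1 − P0) / P0 = (101.94 + 3.99 − 88.90) / 88.90 = 17.03 / 88.90 = 19.1564%
MRP = 9.3% − 2.8% = 6.50%
CAPM required = R_f + β·MRP = 2.8% + 2.033 × 6.5% = 16.0145%
α = realised − required = 19.1564% − 16.0145% = +3.14%

+3.14%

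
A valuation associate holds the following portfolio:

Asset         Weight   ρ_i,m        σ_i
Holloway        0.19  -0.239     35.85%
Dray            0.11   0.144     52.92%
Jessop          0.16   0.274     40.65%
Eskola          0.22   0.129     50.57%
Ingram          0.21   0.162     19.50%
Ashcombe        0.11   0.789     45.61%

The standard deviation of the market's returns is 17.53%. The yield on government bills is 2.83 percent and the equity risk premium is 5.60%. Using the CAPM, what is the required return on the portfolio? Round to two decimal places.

β_Holloway = -0.239 × 35.85% / 17.53% = -0.4888
β_Dray = 0.144 × 52.92% / 17.53% = 0.4347
β_Jessop = 0.274 × 40.65% / 17.53% = 0.6354
β_Eskola = 0.129 × 50.57% / 17.53% = 0.3721
β_Ingram = 0.162 × 19.50% / 17.53% = 0.1802
β_Ashcombe = 0.789 × 45.61% / 17.53% = 2.0528
β_P = Σ w_i β_i = 0.19×-0.4888 + 0.11×0.4347 + 0.16×0.6354 + 0.22×0.3721 + 0.21×0.1802 + 0.11×2.0528 = 0.4021
E(R_P) = R_f + β_P × MRP = 2.83% + 0.4021 × 5.60% = 5.08%

5.08%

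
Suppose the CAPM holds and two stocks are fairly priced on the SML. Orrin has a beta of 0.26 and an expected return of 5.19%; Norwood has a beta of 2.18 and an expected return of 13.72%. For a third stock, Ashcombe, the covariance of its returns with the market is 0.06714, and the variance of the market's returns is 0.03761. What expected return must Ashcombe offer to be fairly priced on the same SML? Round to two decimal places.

11.97%

MRP = (13.72% − 5.19%) / (2.18 − 0.26) = 4.4427%
R_f = 5.19% − 0.26 × 4.4427% = 4.0349%
β_Ashcombe = Cov / Var(R_m) = 0.06714 / 0.03761 = 1.7852
E(R_Ashcombe) = R_f + β × MRP = 4.0349% + 1.7852 × 4.4427% = 11.97%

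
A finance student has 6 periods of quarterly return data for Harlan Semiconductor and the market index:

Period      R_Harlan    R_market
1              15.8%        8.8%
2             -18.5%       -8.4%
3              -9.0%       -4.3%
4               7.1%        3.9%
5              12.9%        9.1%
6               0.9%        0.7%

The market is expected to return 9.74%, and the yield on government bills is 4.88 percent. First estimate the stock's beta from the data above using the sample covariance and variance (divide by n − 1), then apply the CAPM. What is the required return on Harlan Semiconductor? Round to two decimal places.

13.93%

Mean R_i = (15.8 − 18.5 − 9.0 + 7.1 + 12.9 + 0.9) / 6 = 1.5333%
Mean R_m = (8.8 − 8.4 − 4.3 + 3.9 + 9.1 + 0.7) / 6 = 1.6333%
Σ(R_i − R̄_i)(R_m − R̄_m) = 463.8233  ⇒  Cov = 463.8233 / 5 = 92.7647
Σ(R_m − R̄_m)² = 248.9933  ⇒  Var(R_m) = 248.9933 / 5 = 49.7987
β = Cov / Var(R_m) = 92.7647 / 49.7987 = 1.8628
MRP = 9.74% − 4.88% = 4.86%
E(R) = R_f + β × MRP = 4.88% + 1.8628 × 4.86% = 13.93%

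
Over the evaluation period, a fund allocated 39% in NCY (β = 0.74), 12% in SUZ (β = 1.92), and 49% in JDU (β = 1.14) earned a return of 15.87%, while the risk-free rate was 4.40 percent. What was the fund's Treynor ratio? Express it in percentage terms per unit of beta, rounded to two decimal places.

10.64%

β_P = 0.39×0.74 + 0.12×1.92 + 0.49×1.14 = 1.0776
Treynor = (R_P − R_f) / β_P = (15.87% − 4.40%) / 1.0776 = 11.47% / 1.0776 = 10.64%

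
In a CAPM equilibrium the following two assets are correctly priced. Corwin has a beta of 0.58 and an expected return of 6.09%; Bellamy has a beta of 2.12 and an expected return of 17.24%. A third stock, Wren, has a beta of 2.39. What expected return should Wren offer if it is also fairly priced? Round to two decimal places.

MRP (SML slope) = (17.24% − 6.09%) / (2.12 − 0.58) = 11.15% / 1.54 = 7.2403%
R_f (intercept) = 6.09% − 0.58 × 7.2403% = 1.8906%
E(R_Wren) = R_f + β × MRP = 1.8906% + 2.39 × 7.2403% = 19.19%

19.19%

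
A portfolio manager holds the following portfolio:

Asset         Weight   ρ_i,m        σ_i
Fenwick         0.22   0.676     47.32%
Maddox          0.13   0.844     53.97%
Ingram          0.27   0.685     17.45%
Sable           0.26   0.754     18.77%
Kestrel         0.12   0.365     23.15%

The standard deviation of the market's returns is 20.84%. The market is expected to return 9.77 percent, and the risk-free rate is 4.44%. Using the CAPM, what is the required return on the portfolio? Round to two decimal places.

9.78%

β_Fenwick = 0.676 × 47.32% / 20.84% = 1.5349
β_Maddox = 0.844 × 53.97% / 20.84% = 2.1857
β_Ingram = 0.685 × 17.45% / 20.84% = 0.5736
β_Sable = 0.754 × 18.77% / 20.84% = 0.6791
β_Kestrel = 0.365 × 23.15% / 20.84% = 0.4055
β_P = Σ w_i β_i = 0.22×1.5349 + 0.13×2.1857 + 0.27×0.5736 + 0.26×0.6791 + 0.12×0.4055 = 1.0019
MRP = 9.77% − 4.44% = 5.33%
E(R_P) = R_f + β_P × MRP = 4.44% + 1.0019 × 5.33% = 9.78%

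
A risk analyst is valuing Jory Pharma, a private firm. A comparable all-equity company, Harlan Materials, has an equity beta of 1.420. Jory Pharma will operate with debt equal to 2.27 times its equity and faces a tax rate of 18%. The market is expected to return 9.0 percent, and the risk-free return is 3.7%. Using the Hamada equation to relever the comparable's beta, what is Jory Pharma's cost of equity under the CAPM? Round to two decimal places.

25.23%

β_L = β_U × [1 + (1 − t)(D/E)] = 1.420 × [1 + (1 − 0.18) × 2.27]
    = 1.420 × [1 + 0.82 × 2.27] = 1.420 × 2.8614 = 4.0632
MRP = 9.0% − 3.7% = 5.30%
E(R) = R_f + β_L × MRP = 3.7% + 4.0632 × 5.3% = 25.23%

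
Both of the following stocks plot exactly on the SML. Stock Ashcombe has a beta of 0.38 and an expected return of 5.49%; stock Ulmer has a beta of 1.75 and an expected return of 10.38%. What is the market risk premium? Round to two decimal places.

Both satisfy E(R) = R_f + β·MRP, so the slope of the SML is
MRP = (10.38% − 5.49%) / (1.75 − 0.38) = 4.89% / 1.37 = 3.5693%

3.57%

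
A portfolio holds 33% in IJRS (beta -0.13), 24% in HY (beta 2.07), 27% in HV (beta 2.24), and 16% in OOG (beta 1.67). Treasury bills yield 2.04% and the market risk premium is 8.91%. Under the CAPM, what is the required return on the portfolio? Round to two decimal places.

13.85%

β_P = Σ w_i β_i = 0.33×-0.13 + 0.24×2.07 + 0.27×2.24 + 0.16×1.67 = 1.3259
E(R_P) = R_f + β_P × MRP = 2.04% + 1.3259 × 8.91% = 13.85%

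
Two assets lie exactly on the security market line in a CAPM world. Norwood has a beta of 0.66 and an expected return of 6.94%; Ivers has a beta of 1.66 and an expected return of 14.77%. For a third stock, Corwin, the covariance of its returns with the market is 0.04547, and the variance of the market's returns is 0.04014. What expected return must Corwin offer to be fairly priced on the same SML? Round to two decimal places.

10.64%

MRP = (14.77% − 6.94%) / (1.66 − 0.66) = 7.8300%
R_f = 6.94% − 0.66 × 7.8300% = 1.7722%
β_Corwin = Cov / Var(R_m) = 0.04547 / 0.04014 = 1.1328
E(R_Corwin) = R_f + β × MRP = 1.7722% + 1.1328 × 7.8300% = 10.64%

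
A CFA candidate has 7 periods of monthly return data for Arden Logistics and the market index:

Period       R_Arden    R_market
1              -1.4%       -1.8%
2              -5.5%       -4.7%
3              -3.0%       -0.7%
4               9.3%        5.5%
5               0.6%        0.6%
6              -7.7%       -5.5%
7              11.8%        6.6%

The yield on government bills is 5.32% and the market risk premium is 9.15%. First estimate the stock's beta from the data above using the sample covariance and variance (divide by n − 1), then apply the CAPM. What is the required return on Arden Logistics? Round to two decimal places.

19.53%

Mean R_i = (-1.4 − 5.5 − 3.0 + 9.3 + 0.6 − 7.7 + 11.8) / 7 = 0.5857%
Mean R_m = (-1.8 − 4.7 − 0.7 + 5.5 + 0.6 − 5.5 + 6.6) / 7 = 0.0000%
Σ(R_i − R̄_i)(R_m − R̄_m) = 202.2100  ⇒  Cov = 202.2100 / 6 = 33.7017
Σ(R_m − R̄_m)² = 130.2400  ⇒  Var(R_m) = 130.2400 / 6 = 21.7067
β = Cov / Var(R_m) = 33.7017 / 21.7067 = 1.5526
E(R) = R_f + β × MRP = 5.32% + 1.5526 × 9.15% = 19.53%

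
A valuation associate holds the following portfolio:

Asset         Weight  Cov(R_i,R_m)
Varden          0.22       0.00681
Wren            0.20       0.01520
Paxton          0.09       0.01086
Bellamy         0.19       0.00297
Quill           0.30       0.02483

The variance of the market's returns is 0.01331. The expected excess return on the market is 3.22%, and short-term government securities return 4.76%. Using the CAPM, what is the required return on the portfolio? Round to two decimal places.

8.03%

β_Varden = 0.00681 / 0.01331 = 0.5116
β_Wren = 0.01520 / 0.01331 = 1.1420
β_Paxton = 0.01086 / 0.01331 = 0.8159
β_Bellamy = 0.00297 / 0.01331 = 0.2231
β_Quill = 0.02483 / 0.01331 = 1.8655
β_P = Σ w_i β_i = 0.22×0.5116 + 0.20×1.1420 + 0.09×0.8159 + 0.19×0.2231 + 0.30×1.8655 = 1.0164
E(R_P) = R_f + β_P × MRP = 4.76% + 1.0164 × 3.22% = 8.03%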